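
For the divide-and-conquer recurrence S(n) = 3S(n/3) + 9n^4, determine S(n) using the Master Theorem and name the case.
Master Theorem template: S(n) = a·S(n/b) + f(n).
Here: a=3, b=3, f(n)=9n^4
Compute log_b(a) = log_3(3) = 1.
f(n) = 9n^4 = Ω(n^(1+ε)) with ε = 3, and the regularity condition holds (a·f(n/b) = (a/b^4)·f(n) with a/b^4 = 3^-3 < 1). Case 3: S(n) = Θ(f(n)) = Θ(n^4).

Case 3: S(n) = Θ(n^4)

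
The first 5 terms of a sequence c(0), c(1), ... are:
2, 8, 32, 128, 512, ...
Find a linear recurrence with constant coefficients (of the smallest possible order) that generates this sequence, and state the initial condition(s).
Look for the lowest-order linear relation among consecutive terms.
Observation: each term is 4× the previous.
Check at n=2: 4·8 = 32. ✓

c(n) = 4 × c(n-1), c(0) = 2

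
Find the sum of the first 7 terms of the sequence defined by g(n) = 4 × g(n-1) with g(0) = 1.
Computing the sequence terms: 1, 4, 16, 64, 256, 1024, 4096
Adding these values together:

5461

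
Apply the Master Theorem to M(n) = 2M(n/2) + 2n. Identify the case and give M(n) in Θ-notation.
Master Theorem template: M(n) = a·M(n/b) + f(n).
Here: a=2, b=2, f(n)=2n
Compute log_b(a) = log_2(2) = 1.
f(n) = 2n = Θ(n). Case 2: M(n) = Θ(n log n).

Case 2: M(n) = Θ(n log n)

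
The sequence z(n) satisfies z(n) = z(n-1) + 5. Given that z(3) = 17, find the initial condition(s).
z(3) = z(0) + 3·5, so z(0) = 17 - 15 = 2.

z(0) = 2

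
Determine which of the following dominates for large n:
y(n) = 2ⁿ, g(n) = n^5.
Comparing growth rates:
Growth-rate hierarchy: log n ≺ any polynomial ≺ any exponential cⁿ (c>1) ≺ n! ≺ nⁿ.
exponential base 2 dominates polynomial degree 5 asymptotically.

y(n) grows faster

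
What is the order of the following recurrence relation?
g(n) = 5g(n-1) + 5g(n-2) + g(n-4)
The order is the largest lag k for which g(n-k) appears. Here the deepest term is g(n-4), so the order is 4.

Order 4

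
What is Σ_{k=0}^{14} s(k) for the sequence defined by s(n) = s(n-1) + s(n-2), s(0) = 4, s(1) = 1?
Computing the sequence terms: 4, 1, 5, 6, 11, 17, 28, 45, 73, 118, 191, 309, 500, 809, 1309
Adding these values together:

3426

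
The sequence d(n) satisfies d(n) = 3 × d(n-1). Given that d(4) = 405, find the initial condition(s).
In general d(n) = 3ⁿ · d(0). At n = 4: d(0) = d(4) / 3^4 = 405 / 81 = 5.

d(0) = 5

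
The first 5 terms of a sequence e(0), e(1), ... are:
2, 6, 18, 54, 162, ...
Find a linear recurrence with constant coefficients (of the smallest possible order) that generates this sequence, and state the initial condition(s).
Look for the lowest-order linear relation among consecutive terms.
Observation: each term is 3× the previous.
Check at n=2: 3·6 = 18. ✓

e(n) = 3 × e(n-1), e(0) = 2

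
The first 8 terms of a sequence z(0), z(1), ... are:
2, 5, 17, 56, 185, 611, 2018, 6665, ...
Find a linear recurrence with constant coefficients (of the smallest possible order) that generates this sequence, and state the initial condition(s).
Look for the lowest-order linear relation among consecutive terms.
Observation: z(n) - 3·z(n-1) - (1)·z(n-2) = 0 holds for the shown terms, and no order-1 relation z(n) = α·z(n-1) + β fits.
Check at n=3: 3·17 + (1)·5 = 56. ✓

z(n) = 3z(n-1) + z(n-2), z(0) = 2, z(1) = 5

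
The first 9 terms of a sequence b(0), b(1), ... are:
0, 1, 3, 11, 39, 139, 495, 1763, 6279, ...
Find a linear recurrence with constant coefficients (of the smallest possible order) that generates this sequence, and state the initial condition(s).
Look for the lowest-order linear relation among consecutive terms.
Observation: b(n) - 3·b(n-1) - (2)·b(n-2) = 0 holds for the shown terms, and no order-1 relation b(n) = α·b(n-1) + β fits.
Check at n=3: 3·3 + (2)·1 = 11. ✓

b(n) = 3b(n-1) + 2b(n-2), b(0) = 0, b(1) = 1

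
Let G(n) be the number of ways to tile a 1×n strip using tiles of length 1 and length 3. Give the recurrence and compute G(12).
Condition on the last tile: it has length 1 (leaving a 1×(n-1) strip) or length 3 (leaving a 1×(n-3) strip), so G(n) = G(n-1) + G(n-3) (order-3 linear recurrence).
For 0 ≤ i < 3 only unit tiles fit, so G(i) = 1.
Iterating the recurrence: G(3) = 2, G(4) = 3, G(5) = 4, G(6) = 6, G(7) = 9, G(8) = 13, G(9) = 19, G(10) = 28, G(11) = 41, G(12) = 60.

G(n) = G(n-1) + G(n-3), with G(i) = 1 for 0 ≤ i < 3; G(12) = 60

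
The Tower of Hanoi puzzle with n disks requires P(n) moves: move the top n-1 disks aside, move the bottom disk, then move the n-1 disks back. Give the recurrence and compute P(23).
Moving n disks = move the top n-1 disks aside (P(n-1) moves) + move the largest disk (1 move) + move the n-1 disks back on top (P(n-1) moves), so P(n) = 2P(n-1) + 1, with P(1) = 1 (a single disk takes one move).
First terms: 1, 3, 7, 15, 31, 63, … — each is one less than a power of 2. Indeed P(n) + 1 = 2(P(n-1) + 1) with P(1) + 1 = 2, so P(n) + 1 = 2ⁿ and P(n) = 2ⁿ - 1.
Hence P(23) = 2^23 - 1 = 8388608 - 1 = 8388607.

P(n) = 2P(n-1) + 1, P(1) = 1; P(23) = 8388607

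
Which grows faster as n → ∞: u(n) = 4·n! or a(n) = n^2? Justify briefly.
Comparing growth rates:
Growth-rate hierarchy: log n ≺ any polynomial ≺ any exponential cⁿ (c>1) ≺ n! ≺ nⁿ.
factorial dominates polynomial degree 2 asymptotically.

u(n) grows faster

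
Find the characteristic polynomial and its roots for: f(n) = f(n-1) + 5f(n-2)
Substitute f(n) = rⁿ and divide through by rⁿ⁻²: r² - r - 5 = 0
Discriminant: 1² + 4·5 = 21, not a perfect square, so by the quadratic formula r = (1 ± √21)/2.
General solution: f(n) = A·r₁ⁿ + B·r₂ⁿ where r₁,r₂ = (1 ± √21)/2

Characteristic: r² - r - 5 = 0, Roots: r = (1 ± √21)/2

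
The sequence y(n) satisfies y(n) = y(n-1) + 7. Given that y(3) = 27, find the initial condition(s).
y(3) = y(0) + 3·7, so y(0) = 27 - 21 = 6.

y(0) = 6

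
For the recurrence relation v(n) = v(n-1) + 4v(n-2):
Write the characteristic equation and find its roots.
Substitute v(n) = rⁿ and divide through by rⁿ⁻²: r² - r - 4 = 0
Discriminant: 1² + 4·4 = 17, not a perfect square, so by the quadratic formula r = (1 ± √17)/2.
General solution: v(n) = A·r₁ⁿ + B·r₂ⁿ where r₁,r₂ = (1 ± √17)/2

Characteristic: r² - r - 4 = 0, Roots: r = (1 ± √17)/2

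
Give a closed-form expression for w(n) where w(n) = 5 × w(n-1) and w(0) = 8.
Recurrence: w(n) = 5 × w(n-1), initial: w(0) = 8.
Each term is 5 times the previous, so this is geometric with ratio 5. After n steps: w(n) = w(0)·5ⁿ = 8·5ⁿ.

w(n) = 8·5ⁿ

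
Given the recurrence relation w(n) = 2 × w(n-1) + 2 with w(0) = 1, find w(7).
Computing step by step:
w(0) = 1
w(1) = 2 × 1 + 2 = 4
w(2) = 2 × 4 + 2 = 10
w(3) = 2 × 10 + 2 = 22
w(4) = 2 × 22 + 2 = 46
w(5) = 2 × 46 + 2 = 94
w(6) = 2 × 94 + 2 = 190
w(7) = 2 × 190 + 2 = 382

382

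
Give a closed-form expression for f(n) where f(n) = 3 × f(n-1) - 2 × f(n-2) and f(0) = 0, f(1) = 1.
Recurrence: f(n) = 3 × f(n-1) - 2 × f(n-2), initial: f(0) = 0, f(1) = 1.
Characteristic equation: r² - 3r + 2 = 0, which factors as (r - 2)(r - 1) = 0, so r = 2, 1. General solution f(n) = A·2ⁿ + B·1ⁿ. From f(0) = 0: A + B = 0. From f(1) = 1: 2A + 1B = 1. Solving gives A = 1, B = -1.

f(n) = 2ⁿ - 1ⁿ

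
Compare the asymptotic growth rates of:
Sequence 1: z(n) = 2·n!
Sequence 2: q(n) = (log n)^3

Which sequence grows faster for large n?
Comparing growth rates:
Growth-rate hierarchy: log n ≺ any polynomial ≺ any exponential cⁿ (c>1) ≺ n! ≺ nⁿ.
factorial dominates polylogarithmic (log n)^3 asymptotically.

z(n) grows faster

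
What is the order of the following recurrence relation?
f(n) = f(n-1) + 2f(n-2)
The order is the largest lag k for which f(n-k) appears. Here the deepest term is f(n-2), so the order is 2.

Order 2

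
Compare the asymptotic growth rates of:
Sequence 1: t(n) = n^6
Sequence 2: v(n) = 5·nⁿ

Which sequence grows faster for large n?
Comparing growth rates:
Growth-rate hierarchy: log n ≺ any polynomial ≺ any exponential cⁿ (c>1) ≺ n! ≺ nⁿ.
super-exponential nⁿ dominates polynomial degree 6 asymptotically.

v(n) grows faster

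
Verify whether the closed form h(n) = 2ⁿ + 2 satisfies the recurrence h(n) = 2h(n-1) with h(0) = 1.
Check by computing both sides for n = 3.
From the recurrence with h(0) = 1:
  h(0) = 1, h(1) = 2, h(2) = 4, h(3) = 8
  so the recurrence gives h(3) = 8.
From the proposed closed form h(n) = 2ⁿ + 2:
  h(3) = 10.
The recurrence gives 8 but the closed form gives 10, so the closed form does not satisfy the recurrence.

No, the closed form is incorrect.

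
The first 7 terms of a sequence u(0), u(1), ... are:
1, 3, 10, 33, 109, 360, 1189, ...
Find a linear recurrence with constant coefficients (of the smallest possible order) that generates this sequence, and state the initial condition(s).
Look for the lowest-order linear relation among consecutive terms.
Observation: u(n) - 3·u(n-1) - (1)·u(n-2) = 0 holds for the shown terms, and no order-1 relation u(n) = α·u(n-1) + β fits.
Check at n=3: 3·10 + (1)·3 = 33. ✓

u(n) = 3u(n-1) + u(n-2), u(0) = 1, u(1) = 3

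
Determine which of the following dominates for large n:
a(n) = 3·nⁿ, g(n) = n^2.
Comparing growth rates:
Growth-rate hierarchy: log n ≺ any polynomial ≺ any exponential cⁿ (c>1) ≺ n! ≺ nⁿ.
super-exponential nⁿ dominates polynomial degree 2 asymptotically.

a(n) grows faster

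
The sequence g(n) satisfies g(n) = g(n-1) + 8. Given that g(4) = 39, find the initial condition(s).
g(4) = g(0) + 4·8, so g(0) = 39 - 32 = 7.

g(0) = 7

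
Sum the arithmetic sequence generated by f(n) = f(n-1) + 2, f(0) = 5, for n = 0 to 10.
Computing the sequence terms: 5, 7, 9, 11, 13, 15, 17, 19, 21, 23, 25
Adding these values together:

165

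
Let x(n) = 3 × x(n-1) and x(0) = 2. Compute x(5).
Computing step by step:
x(0) = 2
x(1) = 3 × 2 = 6
x(2) = 3 × 6 = 18
x(3) = 3 × 18 = 54
x(4) = 3 × 54 = 162
x(5) = 3 × 162 = 486

486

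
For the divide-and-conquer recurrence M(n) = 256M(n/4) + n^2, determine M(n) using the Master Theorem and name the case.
Master Theorem template: M(n) = a·M(n/b) + f(n).
Here: a=256, b=4, f(n)=n^2
Compute log_b(a) = log_4(256) = 4.
f(n) = n^2 = O(n^(4-ε)) with ε = 2. Case 1: M(n) = Θ(n^log_b(a)) = Θ(n^4).

Case 1: M(n) = Θ(n^4)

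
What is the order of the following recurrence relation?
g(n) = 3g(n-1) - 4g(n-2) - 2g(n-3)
The order is the largest lag k for which g(n-k) appears. Here the deepest term is g(n-3), so the order is 3.

Order 3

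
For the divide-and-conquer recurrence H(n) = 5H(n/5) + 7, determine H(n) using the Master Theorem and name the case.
Master Theorem template: H(n) = a·H(n/b) + f(n).
Here: a=5, b=5, f(n)=7
Compute log_b(a) = log_5(5) = 1.
f(n) = 7 = O(n^(1-ε)) with ε = 1. Case 1: H(n) = Θ(n^log_b(a)) = Θ(n).

Case 1: H(n) = Θ(n)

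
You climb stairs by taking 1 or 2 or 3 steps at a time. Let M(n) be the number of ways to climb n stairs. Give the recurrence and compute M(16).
Condition on the size of the last step (1 to 3): before it there were n-1, …, n-3 stairs climbed, and these cases are disjoint, so M(n) = M(n-1) + M(n-2) + M(n-3) (order-3 linear recurrence).
Initial conditions by direct count (compositions of i into parts ≤ 3): M(1) = 1; M(2) = 2; M(3) = 4.
Iterating the recurrence: M(4) = 7, M(5) = 13, M(6) = 24, M(7) = 44, M(8) = 81, M(9) = 149, M(10) = 274, M(11) = 504, M(12) = 927, M(13) = 1705, M(14) = 3136, M(15) = 5768, M(16) = 10609.

M(n) = M(n-1) + M(n-2) + M(n-3), M(1) = 1, M(2) = 2, M(3) = 4; M(16) = 10609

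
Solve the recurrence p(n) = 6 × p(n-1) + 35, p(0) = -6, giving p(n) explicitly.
Recurrence: p(n) = 6 × p(n-1) + 35, initial: p(0) = -6.
Try p(n) = A·6ⁿ + C. Substituting: A·6ⁿ + C = 6(A·6ⁿ⁻¹ + C) + 35 = A·6ⁿ + 6C + 35, so C = 6C + 35, giving C = -7. Then p(0) = A - 7 = -6 gives A = 1.

p(n) = 6ⁿ - 7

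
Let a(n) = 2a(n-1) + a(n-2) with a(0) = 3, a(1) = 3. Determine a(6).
Computing the sequence terms:
3, 3, 9, 21, 51, 123, 297

297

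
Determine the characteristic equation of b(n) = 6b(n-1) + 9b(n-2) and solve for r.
Substitute b(n) = rⁿ and divide through by rⁿ⁻²: r² - 6r - 9 = 0
Discriminant: 6² + 4·9 = 72, not a perfect square, so by the quadratic formula r = (6 ± √72)/2.
General solution: b(n) = A·r₁ⁿ + B·r₂ⁿ where r₁,r₂ = (6 ± √72)/2

Characteristic: r² - 6r - 9 = 0, Roots: r = (6 ± √72)/2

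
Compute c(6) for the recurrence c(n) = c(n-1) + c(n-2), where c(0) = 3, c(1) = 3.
Computing the sequence terms:
3, 3, 6, 9, 15, 24, 39

39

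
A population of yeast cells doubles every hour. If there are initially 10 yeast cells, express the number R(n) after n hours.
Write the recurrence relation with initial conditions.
Each hour multiplies the count by 2, so the count after n hours depends only on the count after n-1 hours: R(n) = 2 × R(n-1). The starting count gives R(0) = 10.
Unrolling n times gives the closed form R(n) = 10 × 2ⁿ.

R(n) = 2 × R(n-1), R(0) = 10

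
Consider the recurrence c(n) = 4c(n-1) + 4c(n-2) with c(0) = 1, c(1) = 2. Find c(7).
Computing the sequence terms:
1, 2, 12, 56, 272, 1312, 6336, 30592

30592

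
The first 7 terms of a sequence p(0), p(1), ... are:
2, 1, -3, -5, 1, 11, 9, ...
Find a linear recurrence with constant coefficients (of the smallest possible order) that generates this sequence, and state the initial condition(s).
Look for the lowest-order linear relation among consecutive terms.
Observation: p(n) - 1·p(n-1) - (-2)·p(n-2) = 0 holds for the shown terms, and no order-1 relation p(n) = α·p(n-1) + β fits.
Check at n=3: 1·-3 + (-2)·1 = -5. ✓

p(n) = p(n-1) - 2p(n-2), p(0) = 2, p(1) = 1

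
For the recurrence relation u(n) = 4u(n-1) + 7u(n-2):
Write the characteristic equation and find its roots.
Substitute u(n) = rⁿ and divide through by rⁿ⁻²: r² - 4r - 7 = 0
Discriminant: 4² + 4·7 = 44, not a perfect square, so by the quadratic formula r = (4 ± √44)/2.
General solution: u(n) = A·r₁ⁿ + B·r₂ⁿ where r₁,r₂ = (4 ± √44)/2

Characteristic: r² - 4r - 7 = 0, Roots: r = (4 ± √44)/2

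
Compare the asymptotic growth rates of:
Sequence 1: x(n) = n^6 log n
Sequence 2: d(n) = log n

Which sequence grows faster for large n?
Comparing growth rates:
Growth-rate hierarchy: log n ≺ any polynomial ≺ any exponential cⁿ (c>1) ≺ n! ≺ nⁿ.
polynomial degree 6 (with log factor) dominates logarithmic asymptotically.

x(n) grows faster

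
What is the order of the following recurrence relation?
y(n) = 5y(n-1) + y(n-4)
The order is the largest lag k for which y(n-k) appears. Here the deepest term is y(n-4), so the order is 4.

Order 4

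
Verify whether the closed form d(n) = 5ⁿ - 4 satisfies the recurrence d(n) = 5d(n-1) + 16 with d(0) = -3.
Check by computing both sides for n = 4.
From the recurrence with d(0) = -3:
  d(0) = -3, d(1) = 1, d(2) = 21, d(3) = 121, d(4) = 621
  so the recurrence gives d(4) = 621.
From the proposed closed form d(n) = 5ⁿ - 4:
  d(4) = 621.
Both sides give 621 at n = 4, and the initial condition(s) match, so the closed form is consistent.

Yes, the closed form is correct.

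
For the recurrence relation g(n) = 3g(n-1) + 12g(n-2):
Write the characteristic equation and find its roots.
Substitute g(n) = rⁿ and divide through by rⁿ⁻²: r² - 3r - 12 = 0
Discriminant: 3² + 4·12 = 57, not a perfect square, so by the quadratic formula r = (3 ± √57)/2.
General solution: g(n) = A·r₁ⁿ + B·r₂ⁿ where r₁,r₂ = (3 ± √57)/2

Characteristic: r² - 3r - 12 = 0, Roots: r = (3 ± √57)/2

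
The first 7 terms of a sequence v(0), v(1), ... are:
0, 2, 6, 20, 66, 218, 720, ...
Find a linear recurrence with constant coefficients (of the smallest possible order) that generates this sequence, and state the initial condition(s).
Look for the lowest-order linear relation among consecutive terms.
Observation: v(n) - 3·v(n-1) - (1)·v(n-2) = 0 holds for the shown terms, and no order-1 relation v(n) = α·v(n-1) + β fits.
Check at n=3: 3·6 + (1)·2 = 20. ✓

v(n) = 3v(n-1) + v(n-2), v(0) = 0, v(1) = 2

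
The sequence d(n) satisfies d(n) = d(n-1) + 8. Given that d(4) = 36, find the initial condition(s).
d(4) = d(0) + 4·8, so d(0) = 36 - 32 = 4.

d(0) = 4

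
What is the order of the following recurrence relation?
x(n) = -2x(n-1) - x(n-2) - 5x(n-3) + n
The order is the largest lag k for which x(n-k) appears. Here the deepest term is x(n-3) (the n term is non-homogeneous and does not affect the order), so the order is 3.

Order 3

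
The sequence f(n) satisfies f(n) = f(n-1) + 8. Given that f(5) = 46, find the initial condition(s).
f(5) = f(0) + 5·8, so f(0) = 46 - 40 = 6.

f(0) = 6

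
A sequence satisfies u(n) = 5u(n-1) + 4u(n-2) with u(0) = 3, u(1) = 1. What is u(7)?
Computing the sequence terms:
3, 1, 17, 89, 513, 2921, 16657, 94969

94969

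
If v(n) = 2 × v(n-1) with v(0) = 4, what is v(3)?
Computing step by step:
v(0) = 4
v(1) = 2 × 4 = 8
v(2) = 2 × 8 = 16
v(3) = 2 × 16 = 32

32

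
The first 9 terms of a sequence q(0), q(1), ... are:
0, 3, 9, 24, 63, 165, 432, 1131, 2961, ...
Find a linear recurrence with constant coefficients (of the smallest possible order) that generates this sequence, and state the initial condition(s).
Look for the lowest-order linear relation among consecutive terms.
Observation: q(n) - 3·q(n-1) - (-1)·q(n-2) = 0 holds for the shown terms, and no order-1 relation q(n) = α·q(n-1) + β fits.
Check at n=3: 3·9 + (-1)·3 = 24. ✓

q(n) = 3q(n-1) - q(n-2), q(0) = 0, q(1) = 3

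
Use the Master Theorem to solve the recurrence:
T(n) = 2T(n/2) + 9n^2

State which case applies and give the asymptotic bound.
Master Theorem template: T(n) = a·T(n/b) + f(n).
Here: a=2, b=2, f(n)=9n^2
Compute log_b(a) = log_2(2) = 1.
f(n) = 9n^2 = Ω(n^(1+ε)) with ε = 1, and the regularity condition holds (a·f(n/b) = (a/b^2)·f(n) with a/b^2 = 2^-1 < 1). Case 3: T(n) = Θ(f(n)) = Θ(n^2).

Case 3: T(n) = Θ(n^2)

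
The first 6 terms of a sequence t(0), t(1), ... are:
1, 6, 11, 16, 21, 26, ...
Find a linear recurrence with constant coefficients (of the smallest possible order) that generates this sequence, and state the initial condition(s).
Look for the lowest-order linear relation among consecutive terms.
Observation: consecutive differences are constant (= 5).
Check at n=2: 1·6 + 5 = 11. ✓

t(n) = t(n-1) + 5, t(0) = 1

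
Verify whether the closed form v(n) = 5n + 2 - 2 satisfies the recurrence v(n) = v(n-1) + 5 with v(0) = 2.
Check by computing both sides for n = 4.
From the recurrence with v(0) = 2:
  v(0) = 2, v(1) = 7, v(2) = 12, v(3) = 17, v(4) = 22
  so the recurrence gives v(4) = 22.
From the proposed closed form v(n) = 5n + 2 - 2:
  v(4) = 20.
The recurrence gives 22 but the closed form gives 20, so the closed form does not satisfy the recurrence.

No, the closed form is incorrect.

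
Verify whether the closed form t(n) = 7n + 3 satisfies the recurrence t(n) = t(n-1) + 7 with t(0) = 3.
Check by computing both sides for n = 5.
From the recurrence with t(0) = 3:
  t(0) = 3, t(1) = 10, t(2) = 17, t(3) = 24, t(4) = 31, t(5) = 38
  so the recurrence gives t(5) = 38.
From the proposed closed form t(n) = 7n + 3:
  t(5) = 38.
Both sides give 38 at n = 5, and the initial condition(s) match, so the closed form is consistent.

Yes, the closed form is correct.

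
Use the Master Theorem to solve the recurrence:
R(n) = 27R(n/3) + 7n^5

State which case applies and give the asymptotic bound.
Master Theorem template: R(n) = a·R(n/b) + f(n).
Here: a=27, b=3, f(n)=7n^5
Compute log_b(a) = log_3(27) = 3.
f(n) = 7n^5 = Ω(n^(3+ε)) with ε = 2, and the regularity condition holds (a·f(n/b) = (a/b^5)·f(n) with a/b^5 = 3^-2 < 1). Case 3: R(n) = Θ(f(n)) = Θ(n^5).

Case 3: R(n) = Θ(n^5)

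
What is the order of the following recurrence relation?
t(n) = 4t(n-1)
The order is the largest lag k for which t(n-k) appears. Here the deepest term is t(n-1), so the order is 1.

Order 1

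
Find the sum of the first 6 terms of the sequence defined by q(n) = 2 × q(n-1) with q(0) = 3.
Computing the sequence terms: 3, 6, 12, 24, 48, 96
Adding these values together:

189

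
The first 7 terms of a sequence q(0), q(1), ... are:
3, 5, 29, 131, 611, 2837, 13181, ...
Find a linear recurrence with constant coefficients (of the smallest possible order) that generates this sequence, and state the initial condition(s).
Look for the lowest-order linear relation among consecutive terms.
Observation: q(n) - 4·q(n-1) - (3)·q(n-2) = 0 holds for the shown terms, and no order-1 relation q(n) = α·q(n-1) + β fits.
Check at n=3: 4·29 + (3)·5 = 131. ✓

q(n) = 4q(n-1) + 3q(n-2), q(0) = 3, q(1) = 5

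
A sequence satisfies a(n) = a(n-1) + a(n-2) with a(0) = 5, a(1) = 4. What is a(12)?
Computing the sequence terms:
5, 4, 9, 13, 22, 35, 57, 92, 149, 241, 390, 631, 1021

1021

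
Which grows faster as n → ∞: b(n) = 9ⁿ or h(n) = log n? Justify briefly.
Comparing growth rates:
Growth-rate hierarchy: log n ≺ any polynomial ≺ any exponential cⁿ (c>1) ≺ n! ≺ nⁿ.
exponential base 9 dominates logarithmic asymptotically.

b(n) grows faster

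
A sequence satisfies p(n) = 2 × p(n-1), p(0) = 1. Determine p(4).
Computing step by step:
p(0) = 1
p(1) = 2 × 1 = 2
p(2) = 2 × 2 = 4
p(3) = 2 × 4 = 8
p(4) = 2 × 8 = 16

16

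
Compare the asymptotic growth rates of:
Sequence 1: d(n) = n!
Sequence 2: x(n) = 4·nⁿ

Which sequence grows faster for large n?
Comparing growth rates:
Growth-rate hierarchy: log n ≺ any polynomial ≺ any exponential cⁿ (c>1) ≺ n! ≺ nⁿ.
super-exponential nⁿ dominates factorial asymptotically.

x(n) grows faster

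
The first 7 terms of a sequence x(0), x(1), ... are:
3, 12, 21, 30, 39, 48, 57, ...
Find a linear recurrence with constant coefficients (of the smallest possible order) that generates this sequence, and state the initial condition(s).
Look for the lowest-order linear relation among consecutive terms.
Observation: consecutive differences are constant (= 9).
Check at n=2: 1·12 + 9 = 21. ✓

x(n) = x(n-1) + 9, x(0) = 3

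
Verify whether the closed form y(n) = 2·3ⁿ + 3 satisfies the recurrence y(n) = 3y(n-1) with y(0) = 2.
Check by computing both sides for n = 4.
From the recurrence with y(0) = 2:
  y(0) = 2, y(1) = 6, y(2) = 18, y(3) = 54, y(4) = 162
  so the recurrence gives y(4) = 162.
From the proposed closed form y(n) = 2·3ⁿ + 3:
  y(4) = 165.
The recurrence gives 162 but the closed form gives 165, so the closed form does not satisfy the recurrence.

No, the closed form is incorrect.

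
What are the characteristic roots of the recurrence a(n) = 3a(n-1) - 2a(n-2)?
Substitute a(n) = rⁿ and divide through by rⁿ⁻²: r² - 3r + 2 = 0
Factor: (r - 1)(r - 2) = 0, so r = 1, 2.
General solution: a(n) = A·1ⁿ + B·2ⁿ

Characteristic: r² - 3r + 2 = 0, Roots: r = 1, 2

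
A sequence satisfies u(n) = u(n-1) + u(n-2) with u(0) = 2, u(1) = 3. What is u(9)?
Computing the sequence terms:
2, 3, 5, 8, 13, 21, 34, 55, 89, 144

144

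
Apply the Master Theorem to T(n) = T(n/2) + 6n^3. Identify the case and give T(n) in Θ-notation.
Master Theorem template: T(n) = a·T(n/b) + f(n).
Here: a=1, b=2, f(n)=6n^3
Compute log_b(a) = log_2(1) = 0.
f(n) = 6n^3 = Ω(n^(0+ε)) with ε = 3, and the regularity condition holds (a·f(n/b) = (a/b^3)·f(n) with a/b^3 = 2^-3 < 1). Case 3: T(n) = Θ(f(n)) = Θ(n^3).

Case 3: T(n) = Θ(n^3)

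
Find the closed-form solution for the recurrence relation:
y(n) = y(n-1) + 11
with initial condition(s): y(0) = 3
Recurrence: y(n) = y(n-1) + 11, initial: y(0) = 3.
Each step adds 11, so y(n) = y(0) + 11n = 11n + 3.

y(n) = 11n + 3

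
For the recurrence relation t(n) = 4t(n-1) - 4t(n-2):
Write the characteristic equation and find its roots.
Substitute t(n) = rⁿ and divide through by rⁿ⁻²: r² - 4r + 4 = 0
Factor: (r - 2)² = 0, so r = 2 (double root).
General solution: t(n) = (A + Bn)·2ⁿ

Characteristic: r² - 4r + 4 = 0, Roots: r = 2 (double root)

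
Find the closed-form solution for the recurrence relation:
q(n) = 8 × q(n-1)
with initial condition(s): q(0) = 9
Recurrence: q(n) = 8 × q(n-1), initial: q(0) = 9.
Each term is 8 times the previous, so this is geometric with ratio 8. After n steps: q(n) = q(0)·8ⁿ = 9·8ⁿ.

q(n) = 9·8ⁿ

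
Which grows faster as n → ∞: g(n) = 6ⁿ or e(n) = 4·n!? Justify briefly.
Comparing growth rates:
Growth-rate hierarchy: log n ≺ any polynomial ≺ any exponential cⁿ (c>1) ≺ n! ≺ nⁿ.
factorial dominates exponential base 6 asymptotically.

e(n) grows faster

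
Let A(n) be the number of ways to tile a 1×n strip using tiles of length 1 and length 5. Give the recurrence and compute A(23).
Condition on the last tile: it has length 1 (leaving a 1×(n-1) strip) or length 5 (leaving a 1×(n-5) strip), so A(n) = A(n-1) + A(n-5) (order-5 linear recurrence).
For 0 ≤ i < 5 only unit tiles fit, so A(i) = 1.
Iterating the recurrence: A(5) = 2, A(6) = 3, A(7) = 4, A(8) = 5, A(9) = 6, A(10) = 8, A(11) = 11, A(12) = 15, A(13) = 20, A(14) = 26, A(15) = 34, A(16) = 45, A(17) = 60, A(18) = 80, A(19) = 106, A(20) = 140, A(21) = 185, A(22) = 245, A(23) = 325.

A(n) = A(n-1) + A(n-5), with A(i) = 1 for 0 ≤ i < 5; A(23) = 325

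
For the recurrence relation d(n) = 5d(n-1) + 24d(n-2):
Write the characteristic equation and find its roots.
Substitute d(n) = rⁿ and divide through by rⁿ⁻²: r² - 5r - 24 = 0
Factor: (r - 8)(r + 3) = 0, so r = 8, -3.
General solution: d(n) = A·8ⁿ + B·(-3)ⁿ

Characteristic: r² - 5r - 24 = 0, Roots: r = 8, -3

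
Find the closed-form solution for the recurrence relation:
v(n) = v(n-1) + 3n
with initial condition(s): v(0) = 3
Recurrence: v(n) = v(n-1) + 3n, initial: v(0) = 3.
Telescoping: v(n) = v(0) + 3·Σᵢ₌₁ⁿ i = 3 + 3·n(n+1)/2.

v(n) = 3·n(n+1)/2 + 3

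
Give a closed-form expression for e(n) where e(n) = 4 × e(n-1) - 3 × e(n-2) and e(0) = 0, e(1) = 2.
Recurrence: e(n) = 4 × e(n-1) - 3 × e(n-2), initial: e(0) = 0, e(1) = 2.
Characteristic equation: r² - 4r + 3 = 0, which factors as (r - 3)(r - 1) = 0, so r = 3, 1. General solution e(n) = A·3ⁿ + B·1ⁿ. From e(0) = 0: A + B = 0. From e(1) = 2: 3A + 1B = 2. Solving gives A = 1, B = -1.

e(n) = 3ⁿ - 1ⁿ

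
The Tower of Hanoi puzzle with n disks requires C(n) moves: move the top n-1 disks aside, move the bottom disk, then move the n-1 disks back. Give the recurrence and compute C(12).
Moving n disks = move the top n-1 disks aside (C(n-1) moves) + move the largest disk (1 move) + move the n-1 disks back on top (C(n-1) moves), so C(n) = 2C(n-1) + 1, with C(1) = 1 (a single disk takes one move).
First terms: 1, 3, 7, 15, 31, 63, … — each is one less than a power of 2. Indeed C(n) + 1 = 2(C(n-1) + 1) with C(1) + 1 = 2, so C(n) + 1 = 2ⁿ and C(n) = 2ⁿ - 1.
Hence C(12) = 2^12 - 1 = 4096 - 1 = 4095.

C(n) = 2C(n-1) + 1, C(1) = 1; C(12) = 4095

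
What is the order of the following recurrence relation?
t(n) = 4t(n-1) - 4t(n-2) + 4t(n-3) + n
The order is the largest lag k for which t(n-k) appears. Here the deepest term is t(n-3) (the n term is non-homogeneous and does not affect the order), so the order is 3.

Order 3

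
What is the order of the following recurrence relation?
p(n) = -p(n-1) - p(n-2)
The order is the largest lag k for which p(n-k) appears. Here the deepest term is p(n-2), so the order is 2.

Order 2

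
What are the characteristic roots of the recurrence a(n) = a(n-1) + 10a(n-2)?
Substitute a(n) = rⁿ and divide through by rⁿ⁻²: r² - r - 10 = 0
Discriminant: 1² + 4·10 = 41, not a perfect square, so by the quadratic formula r = (1 ± √41)/2.
General solution: a(n) = A·r₁ⁿ + B·r₂ⁿ where r₁,r₂ = (1 ± √41)/2

Characteristic: r² - r - 10 = 0, Roots: r = (1 ± √41)/2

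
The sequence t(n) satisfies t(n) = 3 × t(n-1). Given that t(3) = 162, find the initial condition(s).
In general t(n) = 3ⁿ · t(0). At n = 3: t(0) = t(3) / 3^3 = 162 / 27 = 6.

t(0) = 6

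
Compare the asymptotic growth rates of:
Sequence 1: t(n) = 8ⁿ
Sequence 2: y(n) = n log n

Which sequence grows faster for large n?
Comparing growth rates:
Growth-rate hierarchy: log n ≺ any polynomial ≺ any exponential cⁿ (c>1) ≺ n! ≺ nⁿ.
exponential base 8 dominates polynomial degree 1 (with log factor) asymptotically.

t(n) grows faster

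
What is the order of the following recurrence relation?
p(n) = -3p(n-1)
The order is the largest lag k for which p(n-k) appears. Here the deepest term is p(n-1), so the order is 1.

Order 1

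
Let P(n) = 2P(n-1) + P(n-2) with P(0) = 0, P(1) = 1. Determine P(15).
Computing the sequence terms:
0, 1, 2, 5, 12, 29, 70, 169, 408, 985, 2378, 5741, 13860, 33461, 80782, 195025

195025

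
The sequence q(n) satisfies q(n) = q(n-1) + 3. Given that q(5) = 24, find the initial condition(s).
q(5) = q(0) + 5·3, so q(0) = 24 - 15 = 9.

q(0) = 9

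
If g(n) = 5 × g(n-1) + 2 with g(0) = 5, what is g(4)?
Computing step by step:
g(0) = 5
g(1) = 5 × 5 + 2 = 27
g(2) = 5 × 27 + 2 = 137
g(3) = 5 × 137 + 2 = 687
g(4) = 5 × 687 + 2 = 3437

3437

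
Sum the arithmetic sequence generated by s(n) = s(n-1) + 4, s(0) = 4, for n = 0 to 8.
Computing the sequence terms: 4, 8, 12, 16, 20, 24, 28, 32, 36
Adding these values together:

180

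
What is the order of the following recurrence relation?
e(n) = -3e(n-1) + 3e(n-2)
The order is the largest lag k for which e(n-k) appears. Here the deepest term is e(n-2), so the order is 2.

Order 2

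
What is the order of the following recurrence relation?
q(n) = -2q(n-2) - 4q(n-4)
The order is the largest lag k for which q(n-k) appears. Here the deepest term is q(n-4), so the order is 4.

Order 4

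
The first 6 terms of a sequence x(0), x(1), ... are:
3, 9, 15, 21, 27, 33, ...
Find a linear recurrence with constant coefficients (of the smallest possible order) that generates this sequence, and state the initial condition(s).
Look for the lowest-order linear relation among consecutive terms.
Observation: consecutive differences are constant (= 6).
Check at n=2: 1·9 + 6 = 15. ✓

x(n) = x(n-1) + 6, x(0) = 3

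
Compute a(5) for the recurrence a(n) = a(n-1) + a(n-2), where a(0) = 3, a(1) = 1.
Computing the sequence terms:
3, 1, 4, 5, 9, 14

14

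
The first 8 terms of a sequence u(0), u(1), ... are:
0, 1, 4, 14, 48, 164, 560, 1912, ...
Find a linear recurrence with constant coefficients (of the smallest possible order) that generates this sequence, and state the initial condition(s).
Look for the lowest-order linear relation among consecutive terms.
Observation: u(n) - 4·u(n-1) - (-2)·u(n-2) = 0 holds for the shown terms, and no order-1 relation u(n) = α·u(n-1) + β fits.
Check at n=3: 4·4 + (-2)·1 = 14. ✓

u(n) = 4u(n-1) - 2u(n-2), u(0) = 0, u(1) = 1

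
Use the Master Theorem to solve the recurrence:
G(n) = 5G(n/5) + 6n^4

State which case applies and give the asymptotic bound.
Master Theorem template: G(n) = a·G(n/b) + f(n).
Here: a=5, b=5, f(n)=6n^4
Compute log_b(a) = log_5(5) = 1.
f(n) = 6n^4 = Ω(n^(1+ε)) with ε = 3, and the regularity condition holds (a·f(n/b) = (a/b^4)·f(n) with a/b^4 = 5^-3 < 1). Case 3: G(n) = Θ(f(n)) = Θ(n^4).

Case 3: G(n) = Θ(n^4)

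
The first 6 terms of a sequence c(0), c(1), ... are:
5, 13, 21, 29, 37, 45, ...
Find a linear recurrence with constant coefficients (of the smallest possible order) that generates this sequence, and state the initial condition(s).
Look for the lowest-order linear relation among consecutive terms.
Observation: consecutive differences are constant (= 8).
Check at n=2: 1·13 + 8 = 21. ✓

c(n) = c(n-1) + 8, c(0) = 5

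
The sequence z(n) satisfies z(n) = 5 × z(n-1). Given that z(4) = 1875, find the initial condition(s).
In general z(n) = 5ⁿ · z(0). At n = 4: z(0) = z(4) / 5^4 = 1875 / 625 = 3.

z(0) = 3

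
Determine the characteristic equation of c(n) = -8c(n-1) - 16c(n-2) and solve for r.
Substitute c(n) = rⁿ and divide through by rⁿ⁻²: r² + 8r + 16 = 0
Factor: (r + 4)² = 0, so r = -4 (double root).
General solution: c(n) = (A + Bn)·(-4)ⁿ

Characteristic: r² + 8r + 16 = 0, Roots: r = -4 (double root)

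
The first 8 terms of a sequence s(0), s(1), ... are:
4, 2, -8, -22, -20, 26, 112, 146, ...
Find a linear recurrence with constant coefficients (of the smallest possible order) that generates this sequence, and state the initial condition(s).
Look for the lowest-order linear relation among consecutive terms.
Observation: s(n) - 2·s(n-1) - (-3)·s(n-2) = 0 holds for the shown terms, and no order-1 relation s(n) = α·s(n-1) + β fits.
Check at n=3: 2·-8 + (-3)·2 = -22. ✓

s(n) = 2s(n-1) - 3s(n-2), s(0) = 4, s(1) = 2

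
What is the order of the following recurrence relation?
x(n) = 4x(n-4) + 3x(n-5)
The order is the largest lag k for which x(n-k) appears. Here the deepest term is x(n-5), so the order is 5.

Order 5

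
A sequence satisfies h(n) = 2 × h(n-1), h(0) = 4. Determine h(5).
Computing step by step:
h(0) = 4
h(1) = 2 × 4 = 8
h(2) = 2 × 8 = 16
h(3) = 2 × 16 = 32
h(4) = 2 × 32 = 64
h(5) = 2 × 64 = 128

128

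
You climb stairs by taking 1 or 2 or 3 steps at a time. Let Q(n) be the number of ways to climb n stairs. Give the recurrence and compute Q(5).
Condition on the size of the last step (1 to 3): before it there were n-1, …, n-3 stairs climbed, and these cases are disjoint, so Q(n) = Q(n-1) + Q(n-2) + Q(n-3) (order-3 linear recurrence).
Initial conditions by direct count (compositions of i into parts ≤ 3): Q(1) = 1; Q(2) = 2; Q(3) = 4.
Iterating the recurrence: Q(4) = 7, Q(5) = 13.

Q(n) = Q(n-1) + Q(n-2) + Q(n-3), Q(1) = 1, Q(2) = 2, Q(3) = 4; Q(5) = 13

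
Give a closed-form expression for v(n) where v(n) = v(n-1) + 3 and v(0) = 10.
Recurrence: v(n) = v(n-1) + 3, initial: v(0) = 10.
Each step adds 3, so v(n) = v(0) + 3n = 3n + 10.

v(n) = 3n + 10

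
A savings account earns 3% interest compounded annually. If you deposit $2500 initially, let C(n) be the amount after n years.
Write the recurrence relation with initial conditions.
Each year the balance grows by 3%, i.e. is multiplied by 1 + 3/100 = 1.03, so C(n) = 1.03 × C(n-1). The initial deposit gives C(0) = 2500.
Unrolling gives the closed form C(n) = 2500 × (1.03)ⁿ.

C(n) = 1.03 × C(n-1), C(0) = 2500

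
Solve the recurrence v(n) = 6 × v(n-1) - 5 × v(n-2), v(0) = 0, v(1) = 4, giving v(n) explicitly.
Recurrence: v(n) = 6 × v(n-1) - 5 × v(n-2), initial: v(0) = 0, v(1) = 4.
Characteristic equation: r² - 6r + 5 = 0, which factors as (r - 5)(r - 1) = 0, so r = 5, 1. General solution v(n) = A·5ⁿ + B·1ⁿ. From v(0) = 0: A + B = 0. From v(1) = 4: 5A + 1B = 4. Solving gives A = 1, B = -1.

v(n) = 5ⁿ - 1ⁿ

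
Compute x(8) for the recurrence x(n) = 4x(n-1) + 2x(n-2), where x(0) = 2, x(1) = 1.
Computing the sequence terms:
2, 1, 8, 34, 152, 676, 3008, 13384, 59552

59552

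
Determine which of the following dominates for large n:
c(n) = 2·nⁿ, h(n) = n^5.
Comparing growth rates:
Growth-rate hierarchy: log n ≺ any polynomial ≺ any exponential cⁿ (c>1) ≺ n! ≺ nⁿ.
super-exponential nⁿ dominates polynomial degree 5 asymptotically.

c(n) grows faster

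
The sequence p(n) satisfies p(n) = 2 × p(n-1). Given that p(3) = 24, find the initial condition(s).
In general p(n) = 2ⁿ · p(0). At n = 3: p(0) = p(3) / 2^3 = 24 / 8 = 3.

p(0) = 3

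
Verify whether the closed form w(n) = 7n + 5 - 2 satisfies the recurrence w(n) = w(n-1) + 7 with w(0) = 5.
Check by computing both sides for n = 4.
From the recurrence with w(0) = 5:
  w(0) = 5, w(1) = 12, w(2) = 19, w(3) = 26, w(4) = 33
  so the recurrence gives w(4) = 33.
From the proposed closed form w(n) = 7n + 5 - 2:
  w(4) = 31.
The recurrence gives 33 but the closed form gives 31, so the closed form does not satisfy the recurrence.

No, the closed form is incorrect.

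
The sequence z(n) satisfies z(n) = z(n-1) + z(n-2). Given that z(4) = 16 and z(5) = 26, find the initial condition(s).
Work backwards using z(k) = z(k+2) - z(k+1):
z(3) = z(5) - z(4) = 26 - 16 = 10
z(2) = z(4) - z(3) = 16 - 10 = 6
z(1) = z(3) - z(2) = 10 - 6 = 4
z(0) = z(2) - z(1) = 6 - 4 = 2

z(0) = 2, z(1) = 4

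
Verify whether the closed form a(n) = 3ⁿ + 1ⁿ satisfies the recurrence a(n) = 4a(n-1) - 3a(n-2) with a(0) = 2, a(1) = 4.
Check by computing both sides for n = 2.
From the recurrence with a(0) = 2, a(1) = 4:
  a(0) = 2, a(1) = 4, a(2) = 10
  so the recurrence gives a(2) = 10.
From the proposed closed form a(n) = 3ⁿ + 1ⁿ:
  a(2) = 10.
Both sides give 10 at n = 2, and the initial condition(s) match, so the closed form is consistent.

Yes, the closed form is correct.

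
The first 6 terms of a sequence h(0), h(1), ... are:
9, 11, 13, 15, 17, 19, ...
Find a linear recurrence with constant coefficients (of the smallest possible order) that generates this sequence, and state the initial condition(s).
Look for the lowest-order linear relation among consecutive terms.
Observation: consecutive differences are constant (= 2).
Check at n=2: 1·11 + 2 = 13. ✓

h(n) = h(n-1) + 2, h(0) = 9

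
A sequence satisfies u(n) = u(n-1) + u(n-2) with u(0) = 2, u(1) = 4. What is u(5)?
Computing the sequence terms:
2, 4, 6, 10, 16, 26

26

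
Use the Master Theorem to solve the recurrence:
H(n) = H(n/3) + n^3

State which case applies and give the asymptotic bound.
Master Theorem template: H(n) = a·H(n/b) + f(n).
Here: a=1, b=3, f(n)=n^3
Compute log_b(a) = log_3(1) = 0.
f(n) = n^3 = Ω(n^(0+ε)) with ε = 3, and the regularity condition holds (a·f(n/b) = (a/b^3)·f(n) with a/b^3 = 3^-3 < 1). Case 3: H(n) = Θ(f(n)) = Θ(n^3).

Case 3: H(n) = Θ(n^3)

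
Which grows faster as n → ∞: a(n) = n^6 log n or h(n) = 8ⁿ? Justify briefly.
Comparing growth rates:
Growth-rate hierarchy: log n ≺ any polynomial ≺ any exponential cⁿ (c>1) ≺ n! ≺ nⁿ.
exponential base 8 dominates polynomial degree 6 (with log factor) asymptotically.

h(n) grows faster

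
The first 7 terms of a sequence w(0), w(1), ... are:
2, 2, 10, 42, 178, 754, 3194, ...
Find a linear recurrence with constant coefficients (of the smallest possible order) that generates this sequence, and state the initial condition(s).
Look for the lowest-order linear relation among consecutive terms.
Observation: w(n) - 4·w(n-1) - (1)·w(n-2) = 0 holds for the shown terms, and no order-1 relation w(n) = α·w(n-1) + β fits.
Check at n=3: 4·10 + (1)·2 = 42. ✓

w(n) = 4w(n-1) + w(n-2), w(0) = 2, w(1) = 2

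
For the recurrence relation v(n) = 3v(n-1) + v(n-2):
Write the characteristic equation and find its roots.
Substitute v(n) = rⁿ and divide through by rⁿ⁻²: r² - 3r - 1 = 0
Discriminant: 3² + 4·1 = 13, not a perfect square, so by the quadratic formula r = (3 ± √13)/2.
General solution: v(n) = A·r₁ⁿ + B·r₂ⁿ where r₁,r₂ = (3 ± √13)/2

Characteristic: r² - 3r - 1 = 0, Roots: r = (3 ± √13)/2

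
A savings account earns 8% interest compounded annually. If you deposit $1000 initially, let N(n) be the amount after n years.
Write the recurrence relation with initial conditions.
Each year the balance grows by 8%, i.e. is multiplied by 1 + 8/100 = 1.08, so N(n) = 1.08 × N(n-1). The initial deposit gives N(0) = 1000.
Unrolling gives the closed form N(n) = 1000 × (1.08)ⁿ.

N(n) = 1.08 × N(n-1), N(0) = 1000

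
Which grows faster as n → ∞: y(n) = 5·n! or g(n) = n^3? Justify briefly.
Comparing growth rates:
Growth-rate hierarchy: log n ≺ any polynomial ≺ any exponential cⁿ (c>1) ≺ n! ≺ nⁿ.
factorial dominates polynomial degree 3 asymptotically.

y(n) grows faster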